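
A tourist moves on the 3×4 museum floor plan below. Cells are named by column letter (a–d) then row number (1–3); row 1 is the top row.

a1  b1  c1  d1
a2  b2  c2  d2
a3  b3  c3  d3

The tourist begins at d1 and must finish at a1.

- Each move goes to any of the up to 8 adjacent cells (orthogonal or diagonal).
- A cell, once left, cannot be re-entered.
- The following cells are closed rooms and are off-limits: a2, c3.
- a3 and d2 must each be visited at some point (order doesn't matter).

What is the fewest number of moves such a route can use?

6

Any route passes through a3 and d2 in some order between d1 and a1. Summing Chebyshev distances along each leg and taking the cheapest ordering (d1 → d2 → a3 → a1) gives a lower bound of 1 + 3 + 2 = 6 moves.
A route of 6 moves achieves this: d1 → d2 → c2 → b3 → a3 → b2 → a1.
Since 6 matches the lower bound, it is optimal.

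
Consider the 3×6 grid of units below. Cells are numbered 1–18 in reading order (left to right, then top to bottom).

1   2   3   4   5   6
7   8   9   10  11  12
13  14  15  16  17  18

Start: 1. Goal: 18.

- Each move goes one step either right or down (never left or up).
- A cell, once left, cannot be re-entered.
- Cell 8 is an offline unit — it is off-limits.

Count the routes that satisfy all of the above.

11

A right/down-only route from 1 to 18 makes exactly 2 down-moves and 5 right-moves in some order.
With no other constraints that would be C(7,2) = 21 routes.
Subtract routes through each blocked cell (inclusion–exclusion for overlaps): − through 8: 10 → 11.
That gives 11 routes.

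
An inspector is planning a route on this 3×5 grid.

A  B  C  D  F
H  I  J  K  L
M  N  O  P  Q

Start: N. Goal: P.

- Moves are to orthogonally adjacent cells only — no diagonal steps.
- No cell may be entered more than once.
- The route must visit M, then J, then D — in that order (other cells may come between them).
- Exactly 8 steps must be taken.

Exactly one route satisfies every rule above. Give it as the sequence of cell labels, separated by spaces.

The waypoints must appear in the order M, J, D, with no cell reused.
Route from N: left to M, up to H, 2× right (reaching J), up to C, right to D, 2× down (reaching P) — 8 moves in all.
Check: order respected (M at step 1, J at step 4, D at step 6); 8 moves as required.

N M H I J C D K P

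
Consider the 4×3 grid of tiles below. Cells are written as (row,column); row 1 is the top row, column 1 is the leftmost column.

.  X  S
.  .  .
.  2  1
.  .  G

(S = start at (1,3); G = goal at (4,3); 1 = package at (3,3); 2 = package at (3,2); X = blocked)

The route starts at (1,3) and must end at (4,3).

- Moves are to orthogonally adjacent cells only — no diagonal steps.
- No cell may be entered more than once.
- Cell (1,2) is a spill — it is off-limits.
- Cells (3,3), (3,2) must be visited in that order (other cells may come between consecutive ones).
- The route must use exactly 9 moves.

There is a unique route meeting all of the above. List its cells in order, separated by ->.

The waypoints must appear in the order (3,3), (3,2), with no cell reused.
Route from (1,3): 2× down (reaching (3,3)), left to (3,2), up to (2,2), left to (2,1), 2× down (reaching (4,1)), 2× right (reaching (4,3)) — 9 moves in all.
Check: order respected (1 at step 2, 2 at step 3); 9 moves as required.

(1,3) -> (2,3) -> (3,3) -> (3,2) -> (2,2) -> (2,1) -> (3,1) -> (4,1) -> (4,2) -> (4,3)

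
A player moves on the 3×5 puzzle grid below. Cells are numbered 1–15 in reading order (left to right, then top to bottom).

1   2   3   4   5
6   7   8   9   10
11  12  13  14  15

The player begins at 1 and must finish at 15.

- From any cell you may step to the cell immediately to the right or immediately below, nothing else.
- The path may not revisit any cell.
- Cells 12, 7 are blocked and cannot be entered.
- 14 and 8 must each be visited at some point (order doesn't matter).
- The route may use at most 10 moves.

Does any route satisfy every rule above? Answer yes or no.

yes

One route that works: 1 → 2 → 3 → 8 → 13 → 14 → 15.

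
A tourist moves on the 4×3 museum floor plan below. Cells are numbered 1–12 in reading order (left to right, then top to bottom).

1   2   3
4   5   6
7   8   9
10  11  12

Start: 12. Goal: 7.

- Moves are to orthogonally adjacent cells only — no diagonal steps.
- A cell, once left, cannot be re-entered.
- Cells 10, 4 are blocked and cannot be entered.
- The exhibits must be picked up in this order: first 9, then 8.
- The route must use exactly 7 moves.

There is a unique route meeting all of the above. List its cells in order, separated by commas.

The waypoints must appear in the order 9, 8, with no cell reused.
Route from 12: up 3 to 3, left 1 to 2, down 2 to 8, left 1 to 7 — 7 moves in all.
Check: order respected (9 at step 1, 8 at step 6); 7 moves as required.

12, 9, 6, 3, 2, 5, 8, 7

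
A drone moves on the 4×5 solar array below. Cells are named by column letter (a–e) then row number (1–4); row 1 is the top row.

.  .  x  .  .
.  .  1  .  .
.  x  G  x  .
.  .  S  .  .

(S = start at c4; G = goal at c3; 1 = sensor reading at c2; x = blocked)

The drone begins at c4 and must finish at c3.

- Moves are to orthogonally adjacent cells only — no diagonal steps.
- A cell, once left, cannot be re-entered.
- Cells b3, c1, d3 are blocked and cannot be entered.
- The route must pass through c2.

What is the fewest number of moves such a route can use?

7

Any route passes through c2 somewhere between c4 and c3. Summing Manhattan distances along the two legs (c4 → c2 → c3) gives a lower bound of 2 + 1 = 3 moves.
The shortest route satisfying every rule uses 7 moves: c4 → b4 → a4 → a3 → a2 → b2 → c2 → c3.
The bound of 3 isn't tight here; checking systematically, no route of length 3 through 6 satisfies every constraint (on a 4-connected grid the length of any start-to-goal walk has the same parity as the Manhattan bound, so only lengths 3, 5, 7, … need checking), so 7 is the minimum.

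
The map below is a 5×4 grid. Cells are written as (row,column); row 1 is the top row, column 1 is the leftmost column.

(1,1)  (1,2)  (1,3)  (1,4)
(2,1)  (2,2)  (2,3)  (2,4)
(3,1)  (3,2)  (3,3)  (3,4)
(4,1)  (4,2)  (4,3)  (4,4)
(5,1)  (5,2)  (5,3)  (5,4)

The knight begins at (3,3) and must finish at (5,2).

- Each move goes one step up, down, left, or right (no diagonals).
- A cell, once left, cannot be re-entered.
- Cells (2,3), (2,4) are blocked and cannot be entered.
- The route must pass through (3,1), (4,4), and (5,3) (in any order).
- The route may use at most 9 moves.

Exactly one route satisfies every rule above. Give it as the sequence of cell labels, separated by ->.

(3,3) -> (3,2) -> (3,1) -> (4,1) -> (4,2) -> (4,3) -> (4,4) -> (5,4) -> (5,3) -> (5,2)

The 9-move cap with required stops at (3,1), (4,4), (5,3) leaves no slack for detours.
Route from (3,3): left 2 to (3,1), down 1 to (4,1), right 3 to (4,4), down 1 to (5,4), left 2 to (5,2) — 9 moves in all.
Check: all required cells visited; 9 ≤ 9 moves.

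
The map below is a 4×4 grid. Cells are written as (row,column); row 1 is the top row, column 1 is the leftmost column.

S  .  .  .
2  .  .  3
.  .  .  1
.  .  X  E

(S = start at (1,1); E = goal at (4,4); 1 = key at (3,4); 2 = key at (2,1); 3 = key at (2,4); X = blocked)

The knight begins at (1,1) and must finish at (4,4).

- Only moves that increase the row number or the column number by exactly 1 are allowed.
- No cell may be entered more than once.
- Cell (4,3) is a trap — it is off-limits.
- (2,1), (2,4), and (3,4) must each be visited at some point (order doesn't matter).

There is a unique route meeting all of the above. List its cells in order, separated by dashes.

Moves only go right or down, so the column and row indices never decrease.
Route from (1,1): down 1 to (2,1), right 3 to (2,4), down 2 to (4,4) — 6 moves in all.
Check: all required cells visited.

(1,1) - (2,1) - (2,2) - (2,3) - (2,4) - (3,4) - (4,4)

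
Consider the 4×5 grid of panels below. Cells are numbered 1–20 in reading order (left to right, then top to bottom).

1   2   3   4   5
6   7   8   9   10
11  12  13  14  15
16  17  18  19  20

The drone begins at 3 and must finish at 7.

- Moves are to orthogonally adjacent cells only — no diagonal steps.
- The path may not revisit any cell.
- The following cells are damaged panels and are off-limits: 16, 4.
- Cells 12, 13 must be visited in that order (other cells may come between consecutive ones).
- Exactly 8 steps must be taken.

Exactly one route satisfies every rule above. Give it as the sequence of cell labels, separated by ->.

The waypoints must appear in the order 12, 13, with no cell reused.
Route from 3: 2× left (reaching 1), 2× down (reaching 11), 2× right (reaching 13), up to 8, left to 7 — 8 moves in all.
Check: order respected (12 at step 5, 13 at step 6); 8 moves as required.

3 -> 2 -> 1 -> 6 -> 11 -> 12 -> 13 -> 8 -> 7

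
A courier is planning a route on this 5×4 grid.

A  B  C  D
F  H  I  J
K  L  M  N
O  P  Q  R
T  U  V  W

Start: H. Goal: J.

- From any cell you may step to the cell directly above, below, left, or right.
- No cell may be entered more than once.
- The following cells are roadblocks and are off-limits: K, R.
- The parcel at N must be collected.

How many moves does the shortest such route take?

Any route passes through N somewhere between H and J. Summing Manhattan distances along the two legs (H → N → J) gives a lower bound of 3 + 1 = 4 moves.
A route of 4 moves achieves this: H → L → M → N → J.
Since 4 matches the lower bound, it is optimal.

4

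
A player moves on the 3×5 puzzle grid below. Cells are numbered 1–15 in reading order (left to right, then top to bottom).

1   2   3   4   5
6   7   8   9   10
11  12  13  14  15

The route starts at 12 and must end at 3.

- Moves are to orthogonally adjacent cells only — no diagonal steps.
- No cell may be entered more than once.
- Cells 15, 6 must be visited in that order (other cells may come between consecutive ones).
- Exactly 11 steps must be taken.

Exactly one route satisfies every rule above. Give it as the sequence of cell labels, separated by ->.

12 -> 13 -> 14 -> 15 -> 10 -> 9 -> 8 -> 7 -> 6 -> 1 -> 2 -> 3

The waypoints must appear in the order 15, 6, with no cell reused.
Route from 12: 3× right (reaching 15), up to 10, 4× left (reaching 6), up to 1, 2× right (reaching 3) — 11 moves in all.
Check: order respected (15 at step 3, 6 at step 8); 11 moves as required.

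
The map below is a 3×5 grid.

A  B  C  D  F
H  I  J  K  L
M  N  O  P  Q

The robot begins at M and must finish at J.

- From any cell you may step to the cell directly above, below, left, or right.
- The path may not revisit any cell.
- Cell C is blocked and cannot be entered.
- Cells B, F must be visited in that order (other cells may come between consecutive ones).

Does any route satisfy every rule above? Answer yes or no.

One route that works: M → H → A → B → I → N → O → P → Q → L → F → D → K → J.

yes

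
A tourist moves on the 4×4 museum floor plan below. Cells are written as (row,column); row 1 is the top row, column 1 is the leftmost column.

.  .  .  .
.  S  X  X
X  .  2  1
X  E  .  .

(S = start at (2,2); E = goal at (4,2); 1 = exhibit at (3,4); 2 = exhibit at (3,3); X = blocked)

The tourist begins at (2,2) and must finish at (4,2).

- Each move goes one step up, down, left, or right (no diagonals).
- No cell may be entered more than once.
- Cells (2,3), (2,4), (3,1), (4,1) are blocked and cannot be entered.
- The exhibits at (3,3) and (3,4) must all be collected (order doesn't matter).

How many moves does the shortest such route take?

6

Any route passes through (3,3) and (3,4) in some order between (2,2) and (4,2). Summing Manhattan distances along each leg and taking the cheapest ordering ((2,2) → (3,4) → (3,3) → (4,2)) gives a lower bound of 3 + 1 + 2 = 6 moves.
A route of 6 moves achieves this: (2,2) → (3,2) → (3,3) → (3,4) → (4,4) → (4,3) → (4,2).
Since 6 matches the lower bound, it is optimal.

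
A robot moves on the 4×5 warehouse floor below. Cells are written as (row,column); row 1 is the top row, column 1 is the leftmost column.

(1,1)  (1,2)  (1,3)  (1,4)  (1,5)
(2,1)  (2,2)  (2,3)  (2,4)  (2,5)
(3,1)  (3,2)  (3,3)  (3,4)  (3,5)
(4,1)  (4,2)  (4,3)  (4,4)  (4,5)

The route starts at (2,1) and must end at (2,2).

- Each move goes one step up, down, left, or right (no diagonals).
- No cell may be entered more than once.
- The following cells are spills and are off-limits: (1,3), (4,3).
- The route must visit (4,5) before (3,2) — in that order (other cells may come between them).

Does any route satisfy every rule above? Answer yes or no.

no

Ignoring the required order, 4 revisit-free routes from (2,1) to (2,2) pass through all of (4,5) and (3,2); the waypoint orders that occur are (3,2) → (4,5) (4) — never (4,5) → (3,2).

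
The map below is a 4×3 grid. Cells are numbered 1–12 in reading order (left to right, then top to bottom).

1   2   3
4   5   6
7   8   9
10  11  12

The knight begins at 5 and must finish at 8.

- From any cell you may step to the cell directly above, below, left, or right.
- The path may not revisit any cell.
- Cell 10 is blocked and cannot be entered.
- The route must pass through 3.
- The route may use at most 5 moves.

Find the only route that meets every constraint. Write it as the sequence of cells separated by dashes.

The 5-move cap with required stops at 3 leaves no slack for detours.
Route from 5: up to 2, right to 3, 2× down (reaching 9), left to 8 — 5 moves in all.
Check: all required cells visited; 5 ≤ 5 moves.

5 - 2 - 3 - 6 - 9 - 8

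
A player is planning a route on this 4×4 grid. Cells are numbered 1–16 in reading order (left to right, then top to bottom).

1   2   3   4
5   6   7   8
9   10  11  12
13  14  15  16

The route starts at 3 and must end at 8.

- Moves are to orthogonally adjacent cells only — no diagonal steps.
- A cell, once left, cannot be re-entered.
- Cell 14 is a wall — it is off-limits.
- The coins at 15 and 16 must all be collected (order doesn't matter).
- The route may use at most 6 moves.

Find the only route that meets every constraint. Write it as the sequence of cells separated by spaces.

3 7 11 15 16 12 8

The budget equals the shortest possible length, so every move has to be on a shortest route through the required cells.
Route from 3: 3× down (reaching 15), right to 16, 2× up (reaching 8) — 6 moves in all.
Check: all required cells visited; 6 ≤ 6 moves.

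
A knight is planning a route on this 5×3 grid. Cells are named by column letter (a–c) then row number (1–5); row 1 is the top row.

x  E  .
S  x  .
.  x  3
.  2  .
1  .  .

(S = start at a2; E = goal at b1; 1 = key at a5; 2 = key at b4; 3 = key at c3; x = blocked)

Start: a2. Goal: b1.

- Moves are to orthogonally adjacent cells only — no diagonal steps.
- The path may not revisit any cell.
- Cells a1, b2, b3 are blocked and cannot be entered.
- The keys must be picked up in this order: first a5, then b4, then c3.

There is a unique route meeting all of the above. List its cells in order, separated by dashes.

The waypoints must appear in the order a5, b4, c3, with no cell reused.
Route from a2: 3× down (reaching a5), right to b5, up to b4, right to c4, 3× up (reaching c1), left to b1 — 10 moves in all.
Check: order respected (1 at step 3, 2 at step 5, 3 at step 7).

a2 - a3 - a4 - a5 - b5 - b4 - c4 - c3 - c2 - c1 - b1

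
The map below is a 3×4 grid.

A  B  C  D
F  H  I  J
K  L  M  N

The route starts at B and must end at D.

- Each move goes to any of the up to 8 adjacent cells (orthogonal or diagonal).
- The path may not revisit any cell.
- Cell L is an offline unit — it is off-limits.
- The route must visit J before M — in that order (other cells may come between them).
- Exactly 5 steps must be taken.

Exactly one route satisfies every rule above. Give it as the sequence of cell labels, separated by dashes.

The waypoints must appear in the order J, M, with no cell reused.
Route from B: right to C, down-right to J, down-left to M, up to I, up-right to D — 5 moves in all.
Check: order respected (J at step 2, M at step 3); 5 moves as required.

B - C - J - M - I - D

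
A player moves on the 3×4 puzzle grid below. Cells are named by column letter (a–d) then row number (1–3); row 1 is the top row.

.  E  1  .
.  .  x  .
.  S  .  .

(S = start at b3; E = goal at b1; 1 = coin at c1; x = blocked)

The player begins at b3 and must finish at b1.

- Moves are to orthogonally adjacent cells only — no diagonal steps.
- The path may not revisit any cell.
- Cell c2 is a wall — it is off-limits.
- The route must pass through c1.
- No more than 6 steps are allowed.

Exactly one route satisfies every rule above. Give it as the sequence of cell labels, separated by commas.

The budget equals the shortest possible length, so every move has to be on a shortest route through the required cells.
Route from b3: right 2 to d3, up 2 to d1, left 2 to b1 — 6 moves in all.
Check: all required cells visited; 6 ≤ 6 moves.

b3, c3, d3, d2, d1, c1, b1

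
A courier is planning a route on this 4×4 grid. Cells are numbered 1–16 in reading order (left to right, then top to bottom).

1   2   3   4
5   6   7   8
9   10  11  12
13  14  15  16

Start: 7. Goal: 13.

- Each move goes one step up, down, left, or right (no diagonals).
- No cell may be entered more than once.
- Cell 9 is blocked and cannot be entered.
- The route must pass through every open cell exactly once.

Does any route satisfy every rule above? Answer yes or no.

yes

One route that works: 7 → 11 → 15 → 16 → 12 → 8 → 4 → 3 → 2 → 1 → 5 → 6 → 10 → 14 → 13.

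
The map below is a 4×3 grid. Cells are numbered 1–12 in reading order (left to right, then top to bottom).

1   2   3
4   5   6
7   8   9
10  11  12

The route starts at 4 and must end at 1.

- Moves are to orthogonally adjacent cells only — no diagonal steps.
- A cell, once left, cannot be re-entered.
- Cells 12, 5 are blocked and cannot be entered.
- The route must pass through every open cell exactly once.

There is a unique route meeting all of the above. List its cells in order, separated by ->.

4 -> 7 -> 10 -> 11 -> 8 -> 9 -> 6 -> 3 -> 2 -> 1

Need to visit all 10 open cells exactly once, starting at 4 and ending at 1.
Cell 11 has only two open neighbours (8 and 10), so the path must pass straight through it: one of those is the cell it's entered from and the other is where it exits.
Route from 4: down 2 to 10, right 1 to 11, up 1 to 8, right 1 to 9, up 2 to 3, left 2 to 1 — 9 moves in all.
Check: all 10 open cells covered.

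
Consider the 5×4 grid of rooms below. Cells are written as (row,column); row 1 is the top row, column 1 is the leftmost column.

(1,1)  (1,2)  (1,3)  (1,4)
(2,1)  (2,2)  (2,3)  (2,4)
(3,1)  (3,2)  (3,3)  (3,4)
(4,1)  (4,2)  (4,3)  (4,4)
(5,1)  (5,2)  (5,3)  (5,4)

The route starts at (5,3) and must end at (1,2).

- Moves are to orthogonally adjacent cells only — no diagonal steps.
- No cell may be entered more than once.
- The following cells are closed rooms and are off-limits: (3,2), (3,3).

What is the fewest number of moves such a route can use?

The Manhattan distance from (5,3) to (1,2) is |5−1| + |3−2| = 5, so at least 5 moves are needed.
That bound ignores the blocked cells. Measuring each leg by the fewest moves that actually steer around them ((5,3)→(1,2): 7) raises the lower bound to 7.
A route of 7 moves exists: (5,3) → (4,3) → (4,2) → (4,1) → (3,1) → (2,1) → (1,1) → (1,2).
Since 7 matches that lower bound, it is optimal.

7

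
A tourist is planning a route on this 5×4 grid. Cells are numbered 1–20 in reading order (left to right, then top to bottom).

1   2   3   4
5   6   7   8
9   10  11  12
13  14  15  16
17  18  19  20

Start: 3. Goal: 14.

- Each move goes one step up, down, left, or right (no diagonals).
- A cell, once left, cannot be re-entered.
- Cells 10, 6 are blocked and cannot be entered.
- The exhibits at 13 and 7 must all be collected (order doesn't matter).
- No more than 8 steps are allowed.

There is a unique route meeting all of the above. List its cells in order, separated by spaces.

The 8-move cap with required stops at 13, 7 leaves no slack for detours.
Route from 3: 4× down (reaching 19), 2× left (reaching 17), up to 13, right to 14 — 8 moves in all.
Check: all required cells visited; 8 ≤ 8 moves.

3 7 11 15 19 18 17 13 14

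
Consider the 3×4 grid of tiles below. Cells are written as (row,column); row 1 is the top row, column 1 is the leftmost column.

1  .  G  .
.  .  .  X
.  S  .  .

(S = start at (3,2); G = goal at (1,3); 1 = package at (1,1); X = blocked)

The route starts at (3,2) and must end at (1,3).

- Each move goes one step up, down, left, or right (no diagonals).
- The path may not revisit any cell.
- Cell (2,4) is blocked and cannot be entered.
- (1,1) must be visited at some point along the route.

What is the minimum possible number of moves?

5

Any route passes through (1,1) somewhere between (3,2) and (1,3). Summing Manhattan distances along the two legs ((3,2) → (1,1) → (1,3)) gives a lower bound of 3 + 2 = 5 moves.
A route of 5 moves achieves this: (3,2) → (2,2) → (2,1) → (1,1) → (1,2) → (1,3).
Since 5 matches the lower bound, it is optimal.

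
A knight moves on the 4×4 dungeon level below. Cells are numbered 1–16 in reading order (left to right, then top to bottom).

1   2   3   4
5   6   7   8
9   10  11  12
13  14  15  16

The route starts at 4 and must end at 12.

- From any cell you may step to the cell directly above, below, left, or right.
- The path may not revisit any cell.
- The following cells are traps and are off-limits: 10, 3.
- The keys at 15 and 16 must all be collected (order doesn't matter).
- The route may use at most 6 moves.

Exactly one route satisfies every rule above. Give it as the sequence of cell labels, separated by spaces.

4 8 7 11 15 16 12

The 6-move cap with required stops at 15, 16 leaves no slack for detours.
Route from 4: down to 8, left to 7, 2× down (reaching 15), right to 16, up to 12 — 6 moves in all.
Check: all required cells visited; 6 ≤ 6 moves.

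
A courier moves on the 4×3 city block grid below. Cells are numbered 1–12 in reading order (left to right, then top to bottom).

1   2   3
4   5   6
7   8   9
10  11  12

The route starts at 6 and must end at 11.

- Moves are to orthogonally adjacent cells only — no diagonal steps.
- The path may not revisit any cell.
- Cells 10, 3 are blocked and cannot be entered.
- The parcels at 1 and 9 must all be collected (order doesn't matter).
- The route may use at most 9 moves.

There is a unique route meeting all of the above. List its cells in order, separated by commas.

Any route must reach 1 and 9 and still end at 11 within 9 moves, so the order of the required stops is forced.
Route from 6: left to 5, up to 2, left to 1, 2× down (reaching 7), 2× right (reaching 9), down to 12, left to 11 — 9 moves in all.
Check: all required cells visited; 9 ≤ 9 moves.

6, 5, 2, 1, 4, 7, 8, 9, 12, 11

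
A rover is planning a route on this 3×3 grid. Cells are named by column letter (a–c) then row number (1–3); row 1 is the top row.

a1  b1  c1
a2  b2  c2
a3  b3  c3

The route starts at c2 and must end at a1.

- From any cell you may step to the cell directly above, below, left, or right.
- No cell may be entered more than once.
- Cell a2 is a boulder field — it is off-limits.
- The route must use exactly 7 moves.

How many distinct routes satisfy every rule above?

Need simple routes of exactly 7 moves from c2 to a1 (Manhattan distance 3, so 2 moves are spent on a detour and 2 undoing it).
No route satisfies every constraint, so the count is 0.

0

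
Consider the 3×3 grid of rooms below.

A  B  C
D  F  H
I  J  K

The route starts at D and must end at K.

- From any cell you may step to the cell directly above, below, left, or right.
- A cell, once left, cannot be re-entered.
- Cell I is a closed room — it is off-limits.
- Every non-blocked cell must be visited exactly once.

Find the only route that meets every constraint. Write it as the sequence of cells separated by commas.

D, A, B, C, H, F, J, K

Need to visit all 8 open cells exactly once, starting at D and ending at K.
Route from D: up 1 to A, right 2 to C, down 1 to H, left 1 to F, down 1 to J, right 1 to K — 7 moves in all.
Check: all 8 open cells covered.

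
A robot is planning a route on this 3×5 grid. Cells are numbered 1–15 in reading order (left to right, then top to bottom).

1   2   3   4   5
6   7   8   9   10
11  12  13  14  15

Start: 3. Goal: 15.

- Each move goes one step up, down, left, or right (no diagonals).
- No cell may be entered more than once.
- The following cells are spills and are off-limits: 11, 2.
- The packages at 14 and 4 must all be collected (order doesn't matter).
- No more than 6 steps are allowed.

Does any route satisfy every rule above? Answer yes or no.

One route that works: 3 → 4 → 9 → 14 → 15.

yes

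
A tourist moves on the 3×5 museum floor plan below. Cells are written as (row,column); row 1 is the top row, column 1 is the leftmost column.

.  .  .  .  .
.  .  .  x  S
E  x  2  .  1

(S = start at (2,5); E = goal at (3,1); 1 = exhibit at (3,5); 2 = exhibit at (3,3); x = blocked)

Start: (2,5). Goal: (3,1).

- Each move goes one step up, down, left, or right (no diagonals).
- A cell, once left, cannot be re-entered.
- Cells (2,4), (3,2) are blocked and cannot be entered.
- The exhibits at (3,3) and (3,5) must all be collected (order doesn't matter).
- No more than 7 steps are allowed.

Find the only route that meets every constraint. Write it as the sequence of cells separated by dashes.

Any route must reach (3,3) and (3,5) and still end at (3,1) within 7 moves, so the order of the required stops is forced.
Route from (2,5): down to (3,5), 2× left (reaching (3,3)), up to (2,3), 2× left (reaching (2,1)), down to (3,1) — 7 moves in all.
Check: all required cells visited; 7 ≤ 7 moves.

(2,5) - (3,5) - (3,4) - (3,3) - (2,3) - (2,2) - (2,1) - (3,1)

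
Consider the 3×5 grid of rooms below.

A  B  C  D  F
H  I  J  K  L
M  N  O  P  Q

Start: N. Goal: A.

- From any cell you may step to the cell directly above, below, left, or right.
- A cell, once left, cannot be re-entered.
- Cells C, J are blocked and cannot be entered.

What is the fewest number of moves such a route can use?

The Manhattan distance from N to A is |3−1| + |2−1| = 3, so at least 3 moves are needed.
A route of 3 moves achieves this: N → I → B → A.
Since 3 matches the lower bound, it is optimal.

3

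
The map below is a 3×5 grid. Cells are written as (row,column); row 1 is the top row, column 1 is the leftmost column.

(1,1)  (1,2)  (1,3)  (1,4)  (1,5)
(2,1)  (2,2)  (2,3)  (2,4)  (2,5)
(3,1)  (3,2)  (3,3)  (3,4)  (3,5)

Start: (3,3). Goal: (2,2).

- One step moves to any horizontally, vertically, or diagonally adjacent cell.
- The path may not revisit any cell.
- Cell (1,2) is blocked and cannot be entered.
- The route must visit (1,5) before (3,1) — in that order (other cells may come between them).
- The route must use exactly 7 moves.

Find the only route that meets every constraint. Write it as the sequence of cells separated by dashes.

The waypoints must appear in the order (1,5), (3,1), with no cell reused.
Route from (3,3): up-right 2 to (1,5), left 1 to (1,4), down-left 2 to (3,2), left 1 to (3,1), up-right 1 to (2,2) — 7 moves in all.
Check: order respected ((1,5) at step 2, (3,1) at step 6); 7 moves as required.

(3,3) - (2,4) - (1,5) - (1,4) - (2,3) - (3,2) - (3,1) - (2,2)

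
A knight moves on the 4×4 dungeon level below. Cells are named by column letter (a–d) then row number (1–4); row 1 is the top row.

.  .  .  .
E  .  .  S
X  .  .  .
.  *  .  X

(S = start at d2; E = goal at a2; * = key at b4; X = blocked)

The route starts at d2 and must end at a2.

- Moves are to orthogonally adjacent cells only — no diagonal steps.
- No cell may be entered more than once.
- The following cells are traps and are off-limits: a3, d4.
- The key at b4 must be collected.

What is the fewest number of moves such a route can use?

7

Any route passes through b4 somewhere between d2 and a2. Summing Manhattan distances along the two legs (d2 → b4 → a2) gives a lower bound of 4 + 3 = 7 moves.
A route of 7 moves achieves this: d2 → d3 → c3 → c4 → b4 → b3 → b2 → a2.
Since 7 matches the lower bound, it is optimal.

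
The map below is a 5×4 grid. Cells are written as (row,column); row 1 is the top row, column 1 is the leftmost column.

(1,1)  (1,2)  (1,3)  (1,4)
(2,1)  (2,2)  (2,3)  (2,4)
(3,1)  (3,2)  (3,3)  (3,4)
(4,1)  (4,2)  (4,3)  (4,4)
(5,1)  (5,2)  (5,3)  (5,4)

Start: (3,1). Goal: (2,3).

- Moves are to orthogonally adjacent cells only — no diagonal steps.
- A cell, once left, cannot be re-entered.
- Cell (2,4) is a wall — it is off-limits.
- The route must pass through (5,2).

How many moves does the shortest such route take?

7

Any route passes through (5,2) somewhere between (3,1) and (2,3). Summing Manhattan distances along the two legs ((3,1) → (5,2) → (2,3)) gives a lower bound of 3 + 4 = 7 moves.
A route of 7 moves achieves this: (3,1) → (4,1) → (5,1) → (5,2) → (4,2) → (3,2) → (2,2) → (2,3).
Since 7 matches the lower bound, it is optimal.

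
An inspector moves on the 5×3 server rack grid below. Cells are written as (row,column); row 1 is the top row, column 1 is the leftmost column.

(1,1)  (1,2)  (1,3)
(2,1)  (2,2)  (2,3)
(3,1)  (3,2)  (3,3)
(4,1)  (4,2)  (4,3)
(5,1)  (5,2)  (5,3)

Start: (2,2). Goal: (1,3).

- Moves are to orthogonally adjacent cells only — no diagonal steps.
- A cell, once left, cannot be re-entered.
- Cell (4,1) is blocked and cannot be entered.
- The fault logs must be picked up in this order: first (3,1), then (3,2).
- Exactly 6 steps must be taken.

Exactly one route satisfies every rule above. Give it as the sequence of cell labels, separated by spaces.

(2,2) (2,1) (3,1) (3,2) (3,3) (2,3) (1,3)

The waypoints must appear in the order (3,1), (3,2), with no cell reused.
Route from (2,2): left to (2,1), down to (3,1), 2× right (reaching (3,3)), 2× up (reaching (1,3)) — 6 moves in all.
Check: order respected ((3,1) at step 2, (3,2) at step 3); 6 moves as required.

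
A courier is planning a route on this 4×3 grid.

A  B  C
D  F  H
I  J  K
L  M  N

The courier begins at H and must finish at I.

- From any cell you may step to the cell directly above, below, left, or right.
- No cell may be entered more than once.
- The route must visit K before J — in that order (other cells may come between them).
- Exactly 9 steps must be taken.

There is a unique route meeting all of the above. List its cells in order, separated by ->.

H -> K -> N -> M -> J -> F -> B -> A -> D -> I

The waypoints must appear in the order K, J, with no cell reused.
Route from H: down 2 to N, left 1 to M, up 3 to B, left 1 to A, down 2 to I — 9 moves in all.
Check: order respected (K at step 1, J at step 4); 9 moves as required.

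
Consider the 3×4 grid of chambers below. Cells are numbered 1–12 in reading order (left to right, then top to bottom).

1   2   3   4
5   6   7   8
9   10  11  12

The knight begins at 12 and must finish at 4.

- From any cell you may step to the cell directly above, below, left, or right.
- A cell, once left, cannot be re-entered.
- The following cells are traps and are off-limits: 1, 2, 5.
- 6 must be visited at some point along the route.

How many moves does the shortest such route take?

6

Any route passes through 6 somewhere between 12 and 4. Summing Manhattan distances along the two legs (12 → 6 → 4) gives a lower bound of 3 + 3 = 6 moves.
A route of 6 moves achieves this: 12 → 11 → 10 → 6 → 7 → 3 → 4.
Since 6 matches the lower bound, it is optimal.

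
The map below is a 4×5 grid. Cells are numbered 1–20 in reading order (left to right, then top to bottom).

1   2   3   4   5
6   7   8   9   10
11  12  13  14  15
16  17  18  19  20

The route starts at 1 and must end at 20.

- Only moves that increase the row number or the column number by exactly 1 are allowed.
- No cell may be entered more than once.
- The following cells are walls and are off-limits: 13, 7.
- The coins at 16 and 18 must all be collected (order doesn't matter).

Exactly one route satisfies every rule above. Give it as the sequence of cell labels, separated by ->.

1 -> 6 -> 11 -> 16 -> 17 -> 18 -> 19 -> 20

Moves only go right or down, so the column and row indices never decrease.
Route from 1: down 3 to 16, right 4 to 20 — 7 moves in all.
Check: all required cells visited.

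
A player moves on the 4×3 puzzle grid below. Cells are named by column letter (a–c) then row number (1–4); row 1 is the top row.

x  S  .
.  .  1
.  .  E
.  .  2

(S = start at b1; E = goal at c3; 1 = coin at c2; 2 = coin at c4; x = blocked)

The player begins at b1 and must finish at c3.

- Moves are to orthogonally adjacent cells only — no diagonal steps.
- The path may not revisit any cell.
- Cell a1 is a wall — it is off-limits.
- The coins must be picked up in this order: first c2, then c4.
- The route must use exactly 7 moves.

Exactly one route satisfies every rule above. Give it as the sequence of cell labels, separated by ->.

b1 -> c1 -> c2 -> b2 -> b3 -> b4 -> c4 -> c3

The waypoints must appear in the order c2, c4, with no cell reused.
Route from b1: right 1 to c1, down 1 to c2, left 1 to b2, down 2 to b4, right 1 to c4, up 1 to c3 — 7 moves in all.
Check: order respected (1 at step 2, 2 at step 6); 7 moves as required.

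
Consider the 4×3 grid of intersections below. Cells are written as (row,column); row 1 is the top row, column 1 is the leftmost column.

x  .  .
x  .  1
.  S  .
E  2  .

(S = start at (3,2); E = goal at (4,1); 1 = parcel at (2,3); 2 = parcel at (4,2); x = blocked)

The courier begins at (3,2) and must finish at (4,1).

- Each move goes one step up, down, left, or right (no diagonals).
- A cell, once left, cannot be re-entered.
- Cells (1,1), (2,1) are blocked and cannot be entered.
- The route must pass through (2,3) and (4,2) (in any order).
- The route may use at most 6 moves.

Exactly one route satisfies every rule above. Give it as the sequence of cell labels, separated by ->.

(3,2) -> (2,2) -> (2,3) -> (3,3) -> (4,3) -> (4,2) -> (4,1)

The budget equals the shortest possible length, so every move has to be on a shortest route through the required cells.
Route from (3,2): up 1 to (2,2), right 1 to (2,3), down 2 to (4,3), left 2 to (4,1) — 6 moves in all.
Check: all required cells visited; 6 ≤ 6 moves.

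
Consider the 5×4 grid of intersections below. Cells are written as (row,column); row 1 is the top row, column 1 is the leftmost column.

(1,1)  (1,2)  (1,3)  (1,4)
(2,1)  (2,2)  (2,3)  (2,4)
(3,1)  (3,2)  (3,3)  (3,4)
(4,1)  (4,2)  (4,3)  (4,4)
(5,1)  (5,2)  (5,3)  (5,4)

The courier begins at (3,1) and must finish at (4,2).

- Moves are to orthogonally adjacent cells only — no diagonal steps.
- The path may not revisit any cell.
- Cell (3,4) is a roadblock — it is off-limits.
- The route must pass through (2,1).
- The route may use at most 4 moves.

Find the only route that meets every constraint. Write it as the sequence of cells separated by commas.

The budget equals the shortest possible length, so every move has to be on a shortest route through the required cells.
Route from (3,1): up 1 to (2,1), right 1 to (2,2), down 2 to (4,2) — 4 moves in all.
Check: all required cells visited; 4 ≤ 4 moves.

(3,1), (2,1), (2,2), (3,2), (4,2)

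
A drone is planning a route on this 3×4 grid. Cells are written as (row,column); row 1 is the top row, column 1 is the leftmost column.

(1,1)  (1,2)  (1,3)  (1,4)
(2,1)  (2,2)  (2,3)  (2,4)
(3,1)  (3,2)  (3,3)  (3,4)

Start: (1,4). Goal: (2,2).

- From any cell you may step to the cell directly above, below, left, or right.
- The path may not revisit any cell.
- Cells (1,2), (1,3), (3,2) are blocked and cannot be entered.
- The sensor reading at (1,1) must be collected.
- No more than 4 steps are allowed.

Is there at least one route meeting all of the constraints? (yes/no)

(1,1) must be visited but has only one open neighbour ((2,1)), and it is neither the start nor the goal — the route would have to enter and leave through (2,1), re-entering it.

no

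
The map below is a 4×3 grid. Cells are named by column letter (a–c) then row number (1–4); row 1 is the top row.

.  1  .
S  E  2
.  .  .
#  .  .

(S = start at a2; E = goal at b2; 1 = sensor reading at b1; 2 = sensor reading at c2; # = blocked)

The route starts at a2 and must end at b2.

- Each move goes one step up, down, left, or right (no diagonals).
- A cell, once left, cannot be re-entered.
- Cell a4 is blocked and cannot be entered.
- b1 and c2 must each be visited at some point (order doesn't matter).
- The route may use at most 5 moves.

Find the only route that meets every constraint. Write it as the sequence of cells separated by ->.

The budget equals the shortest possible length, so every move has to be on a shortest route through the required cells.
Route from a2: up to a1, 2× right (reaching c1), down to c2, left to b2 — 5 moves in all.
Check: all required cells visited; 5 ≤ 5 moves.

a2 -> a1 -> b1 -> c1 -> c2 -> b2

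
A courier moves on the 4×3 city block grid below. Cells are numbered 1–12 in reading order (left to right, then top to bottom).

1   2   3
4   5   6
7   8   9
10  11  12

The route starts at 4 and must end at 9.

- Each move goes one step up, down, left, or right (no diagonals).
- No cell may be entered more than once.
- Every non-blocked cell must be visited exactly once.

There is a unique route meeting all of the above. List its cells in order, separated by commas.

Need to visit all 12 open cells exactly once, starting at 4 and ending at 9.
Route from 4: up to 1, 2× right (reaching 3), down to 6, left to 5, down to 8, left to 7, down to 10, 2× right (reaching 12), up to 9 — 11 moves in all.
Check: all 12 open cells covered.

4, 1, 2, 3, 6, 5, 8, 7, 10, 11, 12, 9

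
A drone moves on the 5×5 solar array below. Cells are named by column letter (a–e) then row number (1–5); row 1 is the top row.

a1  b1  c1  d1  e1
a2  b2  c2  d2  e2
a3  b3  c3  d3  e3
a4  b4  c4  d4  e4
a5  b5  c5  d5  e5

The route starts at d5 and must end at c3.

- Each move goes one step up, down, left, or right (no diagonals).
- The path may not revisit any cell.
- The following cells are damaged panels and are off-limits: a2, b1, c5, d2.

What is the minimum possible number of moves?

3

The Manhattan distance from d5 to c3 is |5−3| + |4−3| = 3, so at least 3 moves are needed.
A route of 3 moves achieves this: d5 → d4 → d3 → c3.
Since 3 matches the lower bound, it is optimal.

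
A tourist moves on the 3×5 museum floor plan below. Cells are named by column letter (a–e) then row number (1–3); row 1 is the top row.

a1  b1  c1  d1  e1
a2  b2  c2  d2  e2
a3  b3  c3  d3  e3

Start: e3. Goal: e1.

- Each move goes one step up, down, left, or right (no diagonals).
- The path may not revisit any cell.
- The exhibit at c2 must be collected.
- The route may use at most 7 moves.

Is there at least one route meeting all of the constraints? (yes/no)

One route that works: e3 → e2 → d2 → c2 → c1 → d1 → e1.

yes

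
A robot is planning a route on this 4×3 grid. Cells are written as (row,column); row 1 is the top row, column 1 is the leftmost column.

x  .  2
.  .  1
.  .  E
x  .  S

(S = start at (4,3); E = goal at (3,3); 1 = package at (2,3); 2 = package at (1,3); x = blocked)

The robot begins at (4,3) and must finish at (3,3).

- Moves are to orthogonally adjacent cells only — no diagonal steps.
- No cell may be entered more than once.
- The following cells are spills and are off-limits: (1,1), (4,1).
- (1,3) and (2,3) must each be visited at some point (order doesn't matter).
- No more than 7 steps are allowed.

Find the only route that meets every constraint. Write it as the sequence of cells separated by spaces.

Any route must reach (1,3) and (2,3) and still end at (3,3) within 7 moves, so the order of the required stops is forced.
Route from (4,3): left to (4,2), 3× up (reaching (1,2)), right to (1,3), 2× down (reaching (3,3)) — 7 moves in all.
Check: all required cells visited; 7 ≤ 7 moves.

(4,3) (4,2) (3,2) (2,2) (1,2) (1,3) (2,3) (3,3)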